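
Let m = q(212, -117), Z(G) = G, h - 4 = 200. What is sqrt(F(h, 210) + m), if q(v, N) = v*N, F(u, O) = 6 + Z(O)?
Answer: 6*I*sqrt(683) ≈ 156.81*I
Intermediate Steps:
h = 204 (h = 4 + 200 = 204)
F(u, O) = 6 + O
q(v, N) = N*v
m = -24804 (m = -117*212 = -24804)
sqrt(F(h, 210) + m) = sqrt((6 + 210) - 24804) = sqrt(216 - 24804) = sqrt(-24588) = 6*I*sqrt(683)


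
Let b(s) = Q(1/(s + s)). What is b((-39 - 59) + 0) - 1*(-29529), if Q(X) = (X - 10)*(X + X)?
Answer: 567194993/19208 ≈ 29529.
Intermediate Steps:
Q(X) = 2*X*(-10 + X) (Q(X) = (-10 + X)*(2*X) = 2*X*(-10 + X))
b(s) = (-10 + 1/(2*s))/s (b(s) = 2*(-10 + 1/(s + s))/(s + s) = 2*(-10 + 1/(2*s))/((2*s)) = 2*(1/(2*s))*(-10 + 1/(2*s)) = (-10 + 1/(2*s))/s)
b((-39 - 59) + 0) - 1*(-29529) = (1 - 20*((-39 - 59) + 0))/(2*((-39 - 59) + 0)²) - 1*(-29529) = (1 - 20*(-98 + 0))/(2*(-98 + 0)²) + 29529 = (½)*(1 - 20*(-98))/(-98)² + 29529 = (½)*(1/9604)*(1 + 1960) + 29529 = (½)*(1/9604)*1961 + 29529 = 1961/19208 + 29529 = 567194993/19208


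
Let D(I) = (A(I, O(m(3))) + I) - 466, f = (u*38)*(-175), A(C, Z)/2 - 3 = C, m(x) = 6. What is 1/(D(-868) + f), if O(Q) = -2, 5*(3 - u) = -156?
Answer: -1/230494 ≈ -4.3385e-6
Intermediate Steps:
u = 171/5 (u = 3 - ⅕*(-156) = 3 + 156/5 = 171/5 ≈ 34.200)
A(C, Z) = 6 + 2*C
f = -227430 (f = ((171/5)*38)*(-175) = (6498/5)*(-175) = -227430)
D(I) = -460 + 3*I (D(I) = ((6 + 2*I) + I) - 466 = (6 + 3*I) - 466 = -460 + 3*I)
1/(D(-868) + f) = 1/((-460 + 3*(-868)) - 227430) = 1/((-460 - 2604) - 227430) = 1/(-3064 - 227430) = 1/(-230494) = -1/230494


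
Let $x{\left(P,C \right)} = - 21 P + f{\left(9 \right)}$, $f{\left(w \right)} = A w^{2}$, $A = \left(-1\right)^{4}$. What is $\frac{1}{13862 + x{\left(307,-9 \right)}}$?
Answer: $\frac{1}{7496} \approx 0.0001334$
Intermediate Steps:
$A = 1$
$f{\left(w \right)} = w^{2}$ ($f{\left(w \right)} = 1 w^{2} = w^{2}$)
$x{\left(P,C \right)} = 81 - 21 P$ ($x{\left(P,C \right)} = - 21 P + 9^{2} = - 21 P + 81 = 81 - 21 P$)
$\frac{1}{13862 + x{\left(307,-9 \right)}} = \frac{1}{13862 + \left(81 - 6447\right)} = \frac{1}{13862 - 6366} = \frac{1}{7496}$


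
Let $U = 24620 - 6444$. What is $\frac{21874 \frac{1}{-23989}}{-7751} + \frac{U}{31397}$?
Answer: $\frac{3380309298042}{5837918588383} \approx 0.57903$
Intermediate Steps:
$U = 18176$
$\frac{21874 \frac{1}{-23989}}{-7751} + \frac{U}{31397} = \frac{21874 \frac{1}{-23989}}{-7751} + \frac{18176}{31397} = 21874 \left(- \frac{1}{23989}\right) \left(- \frac{1}{7751}\right) + 18176 \cdot \frac{1}{31397} = \left(- \frac{21874}{23989}\right) \left(- \frac{1}{7751}\right) + \frac{18176}{31397} = \frac{21874}{185938739} + \frac{18176}{31397} = \frac{3380309298042}{5837918588383}$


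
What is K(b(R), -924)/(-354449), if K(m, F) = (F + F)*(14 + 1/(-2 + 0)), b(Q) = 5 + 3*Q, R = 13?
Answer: 24948/354449 ≈ 0.070385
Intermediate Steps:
K(m, F) = 27*F (K(m, F) = (2*F)*(14 + 1/(-2)) = (2*F)*(14 - 1/2) = (2*F)*(27/2) = 27*F)
K(b(R), -924)/(-354449) = (27*(-924))/(-354449) = -24948*(-1/354449) = 24948/354449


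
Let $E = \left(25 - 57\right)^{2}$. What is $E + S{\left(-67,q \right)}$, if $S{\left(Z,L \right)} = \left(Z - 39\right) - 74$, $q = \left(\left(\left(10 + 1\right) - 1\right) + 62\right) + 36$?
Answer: $844$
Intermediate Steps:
$q = 108$ ($q = \left(\left(11 - 1\right) + 62\right) + 36 = \left(10 + 62\right) + 36 = 72 + 36 = 108$)
$S{\left(Z,L \right)} = -113 + Z$ ($S{\left(Z,L \right)} = \left(-39 + Z\right) - 74 = -113 + Z$)
$E = 1024$ ($E = \left(-32\right)^{2} = 1024$)
$E + S{\left(-67,q \right)} = 1024 - 180 = 844$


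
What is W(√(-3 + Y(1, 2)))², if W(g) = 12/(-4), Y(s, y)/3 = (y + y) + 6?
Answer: 9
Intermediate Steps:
Y(s, y) = 18 + 6*y (Y(s, y) = 3*((y + y) + 6) = 3*(2*y + 6) = 3*(6 + 2*y) = 18 + 6*y)
W(g) = -3 (W(g) = 12*(-¼) = -3)
W(√(-3 + Y(1, 2)))² = (-3)² = 9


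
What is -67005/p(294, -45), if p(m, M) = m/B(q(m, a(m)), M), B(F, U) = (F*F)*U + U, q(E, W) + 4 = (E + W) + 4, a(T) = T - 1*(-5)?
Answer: 176717311875/49 ≈ 3.6065e+9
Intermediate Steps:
a(T) = 5 + T (a(T) = T + 5 = 5 + T)
q(E, W) = E + W (q(E, W) = -4 + ((E + W) + 4) = -4 + (4 + E + W) = E + W)
B(F, U) = U + U*F² (B(F, U) = F²*U + U = U*F² + U = U + U*F²)
p(m, M) = m/(M*(1 + (5 + 2*m)²)) (p(m, M) = m/((M*(1 + (m + (5 + m))²))) = m/((M*(1 + (5 + 2*m)²))) = m*(1/(M*(1 + (5 + 2*m)²))) = m/(M*(1 + (5 + 2*m)²)))
-67005/p(294, -45) = -(-1005075/98 - 1005075*(5 + 2*294)²/98) = -(-1005075/98 - 1005075*(5 + 588)²/98) = -67005/(294*(-1/45)/(1 + 593²)) = -67005/(294*(-1/45)/(1 + 351649)) = -67005/(294*(-1/45)/351650) = -67005/(294*(-1/45)*(1/351650)) = -67005/(-49/2637375) = -67005*(-2637375/49) = 176717311875/49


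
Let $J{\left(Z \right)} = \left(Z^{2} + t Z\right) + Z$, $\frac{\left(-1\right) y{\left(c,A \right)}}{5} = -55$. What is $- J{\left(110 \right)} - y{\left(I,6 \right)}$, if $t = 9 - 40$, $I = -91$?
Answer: $-9075$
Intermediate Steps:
$t = -31$
$y{\left(c,A \right)} = 275$ ($y{\left(c,A \right)} = \left(-5\right) \left(-55\right) = 275$)
$J{\left(Z \right)} = Z^{2} - 30 Z$ ($J{\left(Z \right)} = \left(Z^{2} - 31 Z\right) + Z = Z^{2} - 30 Z$)
$- J{\left(110 \right)} - y{\left(I,6 \right)} = - 110 \left(-30 + 110\right) - 275 = - 110 \cdot 80 - 275 = \left(-1\right) 8800 - 275 = -8800 - 275 = -9075$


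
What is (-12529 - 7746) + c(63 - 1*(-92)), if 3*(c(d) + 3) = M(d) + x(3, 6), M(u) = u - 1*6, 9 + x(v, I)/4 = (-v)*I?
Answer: -60793/3 ≈ -20264.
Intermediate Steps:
x(v, I) = -36 - 4*I*v (x(v, I) = -36 + 4*((-v)*I) = -36 + 4*(-I*v) = -36 - 4*I*v)
M(u) = -6 + u (M(u) = u - 6 = -6 + u)
c(d) = -41 + d/3 (c(d) = -3 + ((-6 + d) + (-36 - 4*6*3))/3 = -3 + ((-6 + d) + (-36 - 72))/3 = -3 + ((-6 + d) - 108)/3 = -3 + (-114 + d)/3 = -3 + (-38 + d/3) = -41 + d/3)
(-12529 - 7746) + c(63 - 1*(-92)) = (-12529 - 7746) + (-41 + (63 - 1*(-92))/3) = -20275 + (-41 + (63 + 92)/3) = -20275 + (-41 + (⅓)*155) = -20275 + (-41 + 155/3) = -20275 + 32/3 = -60793/3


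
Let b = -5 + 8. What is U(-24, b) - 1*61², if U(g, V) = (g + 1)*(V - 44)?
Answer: -2778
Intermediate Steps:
b = 3
U(g, V) = (1 + g)*(-44 + V)
U(-24, b) - 1*61² = (-44 + 3 - 44*(-24) + 3*(-24)) - 1*61² = (-44 + 3 + 1056 - 72) - 1*3721 = 943 - 3721 = -2778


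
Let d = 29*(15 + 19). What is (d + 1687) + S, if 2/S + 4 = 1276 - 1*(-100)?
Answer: 1833679/686 ≈ 2673.0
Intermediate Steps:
S = 1/686 (S = 2/(-4 + (1276 - 1*(-100))) = 2/(-4 + (1276 + 100)) = 2/(-4 + 1376) = 2/1372 = 2*(1/1372) = 1/686 ≈ 0.0014577)
d = 986 (d = 29*34 = 986)
(d + 1687) + S = (986 + 1687) + 1/686 = 2673 + 1/686 = 1833679/686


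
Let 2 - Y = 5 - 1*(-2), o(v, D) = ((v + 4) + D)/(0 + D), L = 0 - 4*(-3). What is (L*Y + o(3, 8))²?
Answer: 216225/64 ≈ 3378.5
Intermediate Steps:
L = 12 (L = 0 + 12 = 12)
o(v, D) = (4 + D + v)/D (o(v, D) = ((4 + v) + D)/D = (4 + D + v)/D)
Y = -5 (Y = 2 - (5 - 1*(-2)) = 2 - (5 + 2) = 2 - 1*7 = 2 - 7 = -5)
(L*Y + o(3, 8))² = (12*(-5) + (4 + 8 + 3)/8)² = (-60 + (⅛)*15)² = (-60 + 15/8)² = (-465/8)² = 216225/64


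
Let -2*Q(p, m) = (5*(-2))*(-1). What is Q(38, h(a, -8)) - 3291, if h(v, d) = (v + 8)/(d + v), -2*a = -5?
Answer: -3296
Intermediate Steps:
a = 5/2 (a = -½*(-5) = 5/2 ≈ 2.5000)
h(v, d) = (8 + v)/(d + v)
Q(p, m) = -5 (Q(p, m) = -5*(-2)*(-1)/2 = -(-5)*(-1) = -½*10 = -5)
Q(38, h(a, -8)) - 3291 = -5 - 3291 = -3296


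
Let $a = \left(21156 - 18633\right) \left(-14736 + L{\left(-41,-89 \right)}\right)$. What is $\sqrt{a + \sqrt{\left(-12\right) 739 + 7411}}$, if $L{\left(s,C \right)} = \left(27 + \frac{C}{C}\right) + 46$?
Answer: $\sqrt{-36992226 + i \sqrt{1457}} \approx 0.003 + 6082.1 i$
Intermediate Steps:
$L{\left(s,C \right)} = 74$ ($L{\left(s,C \right)} = \left(27 + 1\right) + 46 = 28 + 46 = 74$)
$a = -36992226$ ($a = \left(21156 - 18633\right) \left(-14736 + 74\right) = 2523 \left(-14662\right) = -36992226$)
$\sqrt{a + \sqrt{\left(-12\right) 739 + 7411}} = \sqrt{-36992226 + \sqrt{\left(-12\right) 739 + 7411}} = \sqrt{-36992226 + \sqrt{-8868 + 7411}} = \sqrt{-36992226 + \sqrt{-1457}} = \sqrt{-36992226 + i \sqrt{1457}}$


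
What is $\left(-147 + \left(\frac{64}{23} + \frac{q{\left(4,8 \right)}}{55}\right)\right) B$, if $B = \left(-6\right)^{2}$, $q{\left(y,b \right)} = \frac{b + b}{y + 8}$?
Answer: $- \frac{6566556}{1265} \approx -5191.0$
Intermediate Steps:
$q{\left(y,b \right)} = \frac{2 b}{8 + y}$
$B = 36$
$\left(-147 + \left(\frac{64}{23} + \frac{q{\left(4,8 \right)}}{55}\right)\right) B = \left(-147 + \left(\frac{64}{23} + \frac{2 \cdot 8 \frac{1}{8 + 4}}{55}\right)\right) 36 = \left(-147 + \left(64 \cdot \frac{1}{23} + 2 \cdot 8 \cdot \frac{1}{12} \cdot \frac{1}{55}\right)\right) 36 = \left(-147 + \left(\frac{64}{23} + 2 \cdot 8 \cdot \frac{1}{12} \cdot \frac{1}{55}\right)\right) 36 = \left(-147 + \left(\frac{64}{23} + \frac{4}{3} \cdot \frac{1}{55}\right)\right) 36 = \left(-147 + \left(\frac{64}{23} + \frac{4}{165}\right)\right) 36 = \left(-147 + \frac{10652}{3795}\right) 36 = \left(- \frac{547213}{3795}\right) 36 = - \frac{6566556}{1265}$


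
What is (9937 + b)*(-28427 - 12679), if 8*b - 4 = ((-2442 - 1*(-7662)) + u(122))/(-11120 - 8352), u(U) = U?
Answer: -15908213738937/38944 ≈ -4.0849e+8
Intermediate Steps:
b = 36273/77888 (b = ½ + (((-2442 - 1*(-7662)) + 122)/(-11120 - 8352))/8 = ½ + (((-2442 + 7662) + 122)/(-19472))/8 = ½ + ((5220 + 122)*(-1/19472))/8 = ½ + (5342*(-1/19472))/8 = ½ + (⅛)*(-2671/9736) = ½ - 2671/77888 = 36273/77888 ≈ 0.46571)
(9937 + b)*(-28427 - 12679) = (9937 + 36273/77888)*(-28427 - 12679) = (774009329/77888)*(-41106) = -15908213738937/38944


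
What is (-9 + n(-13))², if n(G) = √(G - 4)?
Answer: (9 - I*√17)² ≈ 64.0 - 74.216*I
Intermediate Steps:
n(G) = √(-4 + G)
(-9 + n(-13))² = (-9 + √(-4 - 13))² = (-9 + √(-17))² = (-9 + I*√17)²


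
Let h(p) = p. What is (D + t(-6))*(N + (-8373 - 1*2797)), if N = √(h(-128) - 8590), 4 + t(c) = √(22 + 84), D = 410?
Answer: -(406 + √106)*(11170 - I*√8718) ≈ -4.65e+6 + 38870.0*I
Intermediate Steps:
t(c) = -4 + √106 (t(c) = -4 + √(22 + 84) = -4 + √106)
N = I*√8718 (N = √(-128 - 8590) = √(-8718) = I*√8718 ≈ 93.37*I)
(D + t(-6))*(N + (-8373 - 1*2797)) = (410 + (-4 + √106))*(I*√8718 + (-8373 - 1*2797)) = (406 + √106)*(I*√8718 + (-8373 - 2797)) = (406 + √106)*(I*√8718 - 11170) = (406 + √106)*(-11170 + I*√8718) = (-11170 + I*√8718)*(406 + √106)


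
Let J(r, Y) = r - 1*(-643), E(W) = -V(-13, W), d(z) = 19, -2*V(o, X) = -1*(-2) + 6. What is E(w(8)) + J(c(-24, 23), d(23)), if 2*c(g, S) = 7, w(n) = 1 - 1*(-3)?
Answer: 1301/2 ≈ 650.50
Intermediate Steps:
w(n) = 4 (w(n) = 1 + 3 = 4)
V(o, X) = -4 (V(o, X) = -(-1*(-2) + 6)/2 = -(2 + 6)/2 = -1/2*8 = -4)
c(g, S) = 7/2 (c(g, S) = (1/2)*7 = 7/2)
E(W) = 4 (E(W) = -1*(-4) = 4)
J(r, Y) = 643 + r (J(r, Y) = r + 643 = 643 + r)
E(w(8)) + J(c(-24, 23), d(23)) = 4 + (643 + 7/2) = 4 + 1293/2 = 1301/2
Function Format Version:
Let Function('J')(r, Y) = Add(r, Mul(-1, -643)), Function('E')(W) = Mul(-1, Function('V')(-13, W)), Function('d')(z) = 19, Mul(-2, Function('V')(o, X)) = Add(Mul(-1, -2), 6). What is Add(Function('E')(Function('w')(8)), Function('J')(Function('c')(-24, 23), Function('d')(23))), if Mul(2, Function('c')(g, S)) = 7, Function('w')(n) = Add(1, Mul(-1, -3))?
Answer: Rational(1301, 2) ≈ 650.50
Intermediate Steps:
Function('w')(n) = 4 (Function('w')(n) = Add(1, 3) = 4)
Function('V')(o, X) = -4 (Function('V')(o, X) = Mul(Rational(-1, 2), Add(Mul(-1, -2), 6)) = Mul(Rational(-1, 2), Add(2, 6)) = Mul(Rational(-1, 2), 8) = -4)
Function('c')(g, S) = Rational(7, 2) (Function('c')(g, S) = Mul(Rational(1, 2), 7) = Rational(7, 2))
Function('E')(W) = 4 (Function('E')(W) = Mul(-1, -4) = 4)
Function('J')(r, Y) = Add(643, r) (Function('J')(r, Y) = Add(r, 643) = Add(643, r))
Add(Function('E')(Function('w')(8)), Function('J')(Function('c')(-24, 23), Function('d')(23))) = Add(4, Add(643, Rational(7, 2))) = Add(4, Rational(1293, 2)) = Rational(1301, 2)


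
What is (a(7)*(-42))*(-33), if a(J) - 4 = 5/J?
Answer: 6534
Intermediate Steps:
a(J) = 4 + 5/J
(a(7)*(-42))*(-33) = ((4 + 5/7)*(-42))*(-33) = ((33/7)*(-42))*(-33) = -198*(-33) = 6534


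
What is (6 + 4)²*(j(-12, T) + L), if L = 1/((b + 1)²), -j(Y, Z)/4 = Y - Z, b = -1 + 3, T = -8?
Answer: 14500/9 ≈ 1611.1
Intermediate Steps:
b = 2
j(Y, Z) = -4*Y + 4*Z (j(Y, Z) = -4*(Y - Z) = -4*Y + 4*Z)
L = ⅑ (L = 1/((2 + 1)²) = 1/(3²) = 1/9 = ⅑ ≈ 0.11111)
(6 + 4)²*(j(-12, T) + L) = (6 + 4)²*((-4*(-12) + 4*(-8)) + ⅑) = 10²*((48 - 32) + ⅑) = 100*(16 + ⅑) = 100*(145/9) = 14500/9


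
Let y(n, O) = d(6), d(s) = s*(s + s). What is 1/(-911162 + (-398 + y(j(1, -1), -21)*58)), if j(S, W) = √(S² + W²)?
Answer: -1/907384 ≈ -1.1021e-6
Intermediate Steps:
d(s) = 2*s² (d(s) = s*(2*s) = 2*s²)
y(n, O) = 72 (y(n, O) = 2*6² = 2*36 = 72)
1/(-911162 + (-398 + y(j(1, -1), -21)*58)) = 1/(-911162 + (-398 + 72*58)) = 1/(-911162 + (-398 + 4176)) = 1/(-911162 + 3778) = 1/(-907384) = -1/907384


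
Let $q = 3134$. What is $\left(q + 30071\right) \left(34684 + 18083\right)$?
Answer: $1752128235$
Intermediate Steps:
$\left(q + 30071\right) \left(34684 + 18083\right) = \left(3134 + 30071\right) \left(34684 + 18083\right) = 33205 \cdot 52767 = 1752128235$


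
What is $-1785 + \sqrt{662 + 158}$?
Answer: $-1785 + 2 \sqrt{205} \approx -1756.4$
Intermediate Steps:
$-1785 + \sqrt{662 + 158} = -1785 + \sqrt{820} = -1785 + 2 \sqrt{205}$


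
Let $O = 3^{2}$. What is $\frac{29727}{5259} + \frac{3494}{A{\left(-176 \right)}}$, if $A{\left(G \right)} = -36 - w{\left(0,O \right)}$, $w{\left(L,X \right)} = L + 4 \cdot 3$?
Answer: $- \frac{2824675}{42072} \approx -67.139$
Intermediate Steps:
$O = 9$
$w{\left(L,X \right)} = 12 + L$ ($w{\left(L,X \right)} = L + 12 = 12 + L$)
$A{\left(G \right)} = -48$ ($A{\left(G \right)} = -36 - \left(12 + 0\right) = -36 - 12 = -48$)
$\frac{29727}{5259} + \frac{3494}{A{\left(-176 \right)}} = \frac{29727}{5259} + \frac{3494}{-48} = 29727 \cdot \frac{1}{5259} + 3494 \left(- \frac{1}{48}\right) = \frac{9909}{1753} - \frac{1747}{24} = - \frac{2824675}{42072}$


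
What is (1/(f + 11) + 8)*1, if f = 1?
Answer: 97/12 ≈ 8.0833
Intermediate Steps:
(1/(f + 11) + 8)*1 = (1/(1 + 11) + 8)*1 = (1/12 + 8)*1 = (97/12)*1 = 97/12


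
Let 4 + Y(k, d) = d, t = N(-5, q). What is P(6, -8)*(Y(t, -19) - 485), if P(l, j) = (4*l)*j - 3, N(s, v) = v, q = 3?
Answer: 99060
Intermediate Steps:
t = 3
Y(k, d) = -4 + d
P(l, j) = -3 + 4*j*l (P(l, j) = 4*j*l - 3 = -3 + 4*j*l)
P(6, -8)*(Y(t, -19) - 485) = (-3 + 4*(-8)*6)*((-4 - 19) - 485) = (-3 - 192)*(-23 - 485) = -195*(-508) = 99060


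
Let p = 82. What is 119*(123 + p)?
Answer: 24395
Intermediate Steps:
119*(123 + p) = 119*(123 + 82) = 119*205 = 24395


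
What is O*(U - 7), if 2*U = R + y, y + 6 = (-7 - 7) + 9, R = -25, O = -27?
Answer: 675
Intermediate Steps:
y = -11 (y = -6 + ((-7 - 7) + 9) = -6 + (-14 + 9) = -6 - 5 = -11)
U = -18 (U = (-25 - 11)/2 = (½)*(-36) = -18)
O*(U - 7) = -27*(-18 - 7) = -27*(-25) = 675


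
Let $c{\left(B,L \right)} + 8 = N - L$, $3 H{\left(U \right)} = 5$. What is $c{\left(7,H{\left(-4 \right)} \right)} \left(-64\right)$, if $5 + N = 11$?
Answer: $\frac{704}{3} \approx 234.67$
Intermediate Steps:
$N = 6$ ($N = -5 + 11 = 6$)
$H{\left(U \right)} = \frac{5}{3}$ ($H{\left(U \right)} = \frac{1}{3} \cdot 5 = \frac{5}{3}$)
$c{\left(B,L \right)} = -2 - L$ ($c{\left(B,L \right)} = -8 - \left(-6 + L\right) = -2 - L$)
$c{\left(7,H{\left(-4 \right)} \right)} \left(-64\right) = \left(-2 - \frac{5}{3}\right) \left(-64\right) = \left(- \frac{11}{3}\right) \left(-64\right) = \frac{704}{3}$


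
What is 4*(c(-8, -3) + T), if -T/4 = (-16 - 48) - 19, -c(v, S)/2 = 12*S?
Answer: 1616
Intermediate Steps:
c(v, S) = -24*S
T = 332 (T = -4*((-16 - 48) - 19) = -4*(-64 - 19) = -4*(-83) = 332)
4*(c(-8, -3) + T) = 4*(-24*(-3) + 332) = 4*(72 + 332) = 4*404 = 1616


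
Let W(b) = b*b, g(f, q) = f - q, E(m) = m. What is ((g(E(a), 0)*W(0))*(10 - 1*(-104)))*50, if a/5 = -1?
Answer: 0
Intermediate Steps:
a = -5 (a = 5*(-1) = -5)
W(b) = b**2
((g(E(a), 0)*W(0))*(10 - 1*(-104)))*50 = (((-5 - 1*0)*0**2)*(10 - 1*(-104)))*50 = (((-5 + 0)*0)*(10 + 104))*50 = (-5*0*114)*50 = (0*114)*50 = 0*50 = 0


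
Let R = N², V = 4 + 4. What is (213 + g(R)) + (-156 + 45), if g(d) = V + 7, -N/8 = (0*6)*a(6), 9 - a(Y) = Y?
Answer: 117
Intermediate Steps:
a(Y) = 9 - Y
N = 0 (N = -8*0*6*(9 - 1*6) = -0*(9 - 6) = -0*3 = -8*0 = 0)
V = 8
R = 0 (R = 0² = 0)
g(d) = 15 (g(d) = 8 + 7 = 15)
(213 + g(R)) + (-156 + 45) = (213 + 15) + (-156 + 45) = 228 - 111 = 117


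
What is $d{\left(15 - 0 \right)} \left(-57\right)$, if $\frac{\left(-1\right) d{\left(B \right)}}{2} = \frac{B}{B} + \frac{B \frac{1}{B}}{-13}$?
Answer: $\frac{1368}{13} \approx 105.23$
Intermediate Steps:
$d{\left(B \right)} = - \frac{24}{13}$ ($d{\left(B \right)} = - 2 \left(\frac{B}{B} + \frac{B \frac{1}{B}}{-13}\right) = - 2 \left(1 + 1 \left(- \frac{1}{13}\right)\right) = - 2 \left(1 - \frac{1}{13}\right) = \left(-2\right) \frac{12}{13} = - \frac{24}{13}$)
$d{\left(15 - 0 \right)} \left(-57\right) = \left(- \frac{24}{13}\right) \left(-57\right) = \frac{1368}{13}$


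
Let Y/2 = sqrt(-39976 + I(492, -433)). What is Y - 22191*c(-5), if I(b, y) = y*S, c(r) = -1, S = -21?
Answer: 22191 + 2*I*sqrt(30883) ≈ 22191.0 + 351.47*I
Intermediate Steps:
I(b, y) = -21*y (I(b, y) = y*(-21) = -21*y)
Y = 2*I*sqrt(30883) (Y = 2*sqrt(-39976 - 21*(-433)) = 2*sqrt(-39976 + 9093) = 2*sqrt(-30883) = 2*(I*sqrt(30883)) = 2*I*sqrt(30883) ≈ 351.47*I)
Y - 22191*c(-5) = 2*I*sqrt(30883) - 22191*(-1) = 2*I*sqrt(30883) - 1*(-22191) = 2*I*sqrt(30883) + 22191 = 22191 + 2*I*sqrt(30883)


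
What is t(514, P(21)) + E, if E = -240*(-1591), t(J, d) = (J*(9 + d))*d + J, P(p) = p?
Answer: 706174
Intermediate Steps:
t(J, d) = J + J*d*(9 + d) (t(J, d) = J*d*(9 + d) + J = J + J*d*(9 + d))
E = 381840
t(514, P(21)) + E = 514*(1 + 21² + 9*21) + 381840 = 514*(1 + 441 + 189) + 381840 = 514*631 + 381840 = 324334 + 381840 = 706174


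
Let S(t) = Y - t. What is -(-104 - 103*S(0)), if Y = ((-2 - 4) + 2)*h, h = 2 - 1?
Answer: -308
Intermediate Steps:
h = 1
Y = -4 (Y = ((-2 - 4) + 2)*1 = (-6 + 2)*1 = -4*1 = -4)
S(t) = -4 - t
-(-104 - 103*S(0)) = -(-104 - 103*(-4 - 1*0)) = -(-104 - 103*(-4 + 0)) = -(-104 - 103*(-4)) = -(-104 + 412) = -1*308 = -308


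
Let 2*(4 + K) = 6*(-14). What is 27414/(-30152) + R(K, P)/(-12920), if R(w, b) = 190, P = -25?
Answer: -59197/64073 ≈ -0.92390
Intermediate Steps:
K = -46 (K = -4 + (6*(-14))/2 = -4 + (½)*(-84) = -4 - 42 = -46)
27414/(-30152) + R(K, P)/(-12920) = 27414/(-30152) + 190/(-12920) = 27414*(-1/30152) + 190*(-1/12920) = -13707/15076 - 1/68 = -59197/64073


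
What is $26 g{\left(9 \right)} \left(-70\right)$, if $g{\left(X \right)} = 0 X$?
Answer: $0$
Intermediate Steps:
$g{\left(X \right)} = 0$
$26 g{\left(9 \right)} \left(-70\right) = 26 \cdot 0 \left(-70\right) = 0 \left(-70\right) = 0$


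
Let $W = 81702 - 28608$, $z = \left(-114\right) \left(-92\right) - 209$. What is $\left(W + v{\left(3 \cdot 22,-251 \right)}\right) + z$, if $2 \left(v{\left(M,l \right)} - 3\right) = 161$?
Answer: $\frac{126913}{2} \approx 63457.0$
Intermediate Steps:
$v{\left(M,l \right)} = \frac{167}{2}$ ($v{\left(M,l \right)} = 3 + \frac{1}{2} \cdot 161 = 3 + \frac{161}{2} = \frac{167}{2}$)
$z = 10279$ ($z = 10488 - 209 = 10279$)
$W = 53094$ ($W = 81702 - 28608 = 53094$)
$\left(W + v{\left(3 \cdot 22,-251 \right)}\right) + z = \left(53094 + \frac{167}{2}\right) + 10279 = \frac{106355}{2} + 10279 = \frac{126913}{2}$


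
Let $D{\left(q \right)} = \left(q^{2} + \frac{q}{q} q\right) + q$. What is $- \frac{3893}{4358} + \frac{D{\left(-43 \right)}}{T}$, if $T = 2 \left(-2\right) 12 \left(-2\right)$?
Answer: $\frac{3654713}{209184} \approx 17.471$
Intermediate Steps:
$D{\left(q \right)} = q^{2} + 2 q$ ($D{\left(q \right)} = \left(q^{2} + 1 q\right) + q = \left(q^{2} + q\right) + q = \left(q + q^{2}\right) + q = q^{2} + 2 q$)
$T = 96$ ($T = \left(-4\right) 12 \left(-2\right) = \left(-48\right) \left(-2\right) = 96$)
$- \frac{3893}{4358} + \frac{D{\left(-43 \right)}}{T} = - \frac{3893}{4358} + \frac{\left(-43\right) \left(2 - 43\right)}{96} = \left(-3893\right) \frac{1}{4358} + \left(-43\right) \left(-41\right) \frac{1}{96} = - \frac{3893}{4358} + 1763 \cdot \frac{1}{96} = - \frac{3893}{4358} + \frac{1763}{96} = \frac{3654713}{209184}$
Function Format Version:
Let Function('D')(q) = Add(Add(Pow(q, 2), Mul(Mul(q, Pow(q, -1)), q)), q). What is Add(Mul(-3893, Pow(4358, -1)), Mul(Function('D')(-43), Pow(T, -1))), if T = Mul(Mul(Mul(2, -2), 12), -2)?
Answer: Rational(3654713, 209184) ≈ 17.471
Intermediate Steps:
Function('D')(q) = Add(Pow(q, 2), Mul(2, q)) (Function('D')(q) = Add(Add(Pow(q, 2), Mul(1, q)), q) = Add(Add(Pow(q, 2), q), q) = Add(Add(q, Pow(q, 2)), q) = Add(Pow(q, 2), Mul(2, q)))
T = 96 (T = Mul(Mul(-4, 12), -2) = Mul(-48, -2) = 96)
Add(Mul(-3893, Pow(4358, -1)), Mul(Function('D')(-43), Pow(T, -1))) = Add(Mul(-3893, Pow(4358, -1)), Mul(Mul(-43, Add(2, -43)), Pow(96, -1))) = Add(Mul(-3893, Rational(1, 4358)), Mul(Mul(-43, -41), Rational(1, 96))) = Add(Rational(-3893, 4358), Mul(1763, Rational(1, 96))) = Add(Rational(-3893, 4358), Rational(1763, 96)) = Rational(3654713, 209184)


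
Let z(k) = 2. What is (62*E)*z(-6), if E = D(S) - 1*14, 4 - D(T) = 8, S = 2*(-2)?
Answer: -2232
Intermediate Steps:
S = -4
D(T) = -4 (D(T) = 4 - 1*8 = 4 - 8 = -4)
E = -18 (E = -4 - 1*14 = -4 - 14 = -18)
(62*E)*z(-6) = (62*(-18))*2 = -1116*2 = -2232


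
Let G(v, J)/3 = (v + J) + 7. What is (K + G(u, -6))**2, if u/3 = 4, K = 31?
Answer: 4900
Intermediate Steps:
u = 12 (u = 3*4 = 12)
G(v, J) = 21 + 3*J + 3*v (G(v, J) = 3*((v + J) + 7) = 3*((J + v) + 7) = 3*(7 + J + v) = 21 + 3*J + 3*v)
(K + G(u, -6))**2 = (31 + (21 + 3*(-6) + 3*12))**2 = (31 + (21 - 18 + 36))**2 = (31 + 39)**2 = 70**2 = 4900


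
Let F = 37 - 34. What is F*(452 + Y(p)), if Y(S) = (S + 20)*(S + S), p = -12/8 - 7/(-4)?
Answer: 11091/8 ≈ 1386.4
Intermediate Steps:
F = 3
p = 1/4 (p = -12*1/8 - 7*(-1/4) = -3/2 + 7/4 = 1/4 ≈ 0.25000)
Y(S) = 2*S*(20 + S) (Y(S) = (20 + S)*(2*S) = 2*S*(20 + S))
F*(452 + Y(p)) = 3*(452 + 2*(1/4)*(20 + 1/4)) = 3*(452 + 2*(1/4)*(81/4)) = 3*(452 + 81/8) = 3*(3697/8) = 11091/8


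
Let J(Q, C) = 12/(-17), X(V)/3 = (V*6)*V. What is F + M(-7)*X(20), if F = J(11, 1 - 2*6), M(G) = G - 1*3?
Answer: -1224012/17 ≈ -72001.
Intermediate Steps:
M(G) = -3 + G (M(G) = G - 3 = -3 + G)
X(V) = 18*V² (X(V) = 3*((V*6)*V) = 3*((6*V)*V) = 3*(6*V²) = 18*V²)
J(Q, C) = -12/17 (J(Q, C) = 12*(-1/17) = -12/17)
F = -12/17 ≈ -0.70588
F + M(-7)*X(20) = -12/17 + (-3 - 7)*(18*20²) = -12/17 - 180*400 = -12/17 - 10*7200 = -12/17 - 72000 = -1224012/17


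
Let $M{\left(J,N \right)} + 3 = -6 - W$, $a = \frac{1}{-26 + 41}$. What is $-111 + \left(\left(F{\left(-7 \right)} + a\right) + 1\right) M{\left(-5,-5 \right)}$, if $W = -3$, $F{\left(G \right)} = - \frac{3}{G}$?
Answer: $- \frac{4199}{35} \approx -119.97$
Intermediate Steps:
$a = \frac{1}{15} \approx 0.066667$
$M{\left(J,N \right)} = -6$ ($M{\left(J,N \right)} = -3 - 3 = -6$)
$-111 + \left(\left(F{\left(-7 \right)} + a\right) + 1\right) M{\left(-5,-5 \right)} = -111 + \left(\left(- \frac{3}{-7} + \frac{1}{15}\right) + 1\right) \left(-6\right) = -111 + \left(\left(\left(-3\right) \left(- \frac{1}{7}\right) + \frac{1}{15}\right) + 1\right) \left(-6\right) = -111 + \left(\left(\frac{3}{7} + \frac{1}{15}\right) + 1\right) \left(-6\right) = -111 + \left(\frac{52}{105} + 1\right) \left(-6\right) = -111 + \frac{157}{105} \left(-6\right) = -111 - \frac{314}{35} = - \frac{4199}{35}$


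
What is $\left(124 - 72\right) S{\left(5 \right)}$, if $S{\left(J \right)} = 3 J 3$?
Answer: $2340$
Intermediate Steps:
$S{\left(J \right)} = 9 J$
$\left(124 - 72\right) S{\left(5 \right)} = \left(124 - 72\right) 9 \cdot 5 = 52 \cdot 45 = 2340$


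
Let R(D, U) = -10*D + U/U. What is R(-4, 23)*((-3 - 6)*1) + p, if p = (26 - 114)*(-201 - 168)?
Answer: 32103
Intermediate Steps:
R(D, U) = 1 - 10*D (R(D, U) = -10*D + 1 = 1 - 10*D)
p = 32472 (p = -88*(-369) = 32472)
R(-4, 23)*((-3 - 6)*1) + p = (1 - 10*(-4))*((-3 - 6)*1) + 32472 = (1 + 40)*(-9*1) + 32472 = 41*(-9) + 32472 = -369 + 32472 = 32103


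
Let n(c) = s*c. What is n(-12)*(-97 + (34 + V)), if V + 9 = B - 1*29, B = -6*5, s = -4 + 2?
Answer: -3144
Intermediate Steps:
s = -2
B = -30
V = -68 (V = -9 + (-30 - 1*29) = -9 + (-30 - 29) = -9 - 59 = -68)
n(c) = -2*c
n(-12)*(-97 + (34 + V)) = (-2*(-12))*(-97 + (34 - 68)) = 24*(-97 - 34) = 24*(-131) = -3144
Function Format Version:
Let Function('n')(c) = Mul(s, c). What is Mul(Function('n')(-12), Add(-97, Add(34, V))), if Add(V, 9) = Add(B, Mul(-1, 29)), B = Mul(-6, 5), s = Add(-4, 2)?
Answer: -3144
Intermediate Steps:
s = -2
B = -30
V = -68 (V = Add(-9, Add(-30, Mul(-1, 29))) = Add(-9, Add(-30, -29)) = Add(-9, -59) = -68)
Function('n')(c) = Mul(-2, c)
Mul(Function('n')(-12), Add(-97, Add(34, V))) = Mul(Mul(-2, -12), Add(-97, Add(34, -68))) = Mul(24, Add(-97, -34)) = Mul(24, -131) = -3144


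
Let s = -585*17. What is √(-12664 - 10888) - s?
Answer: 9945 + 32*I*√23 ≈ 9945.0 + 153.47*I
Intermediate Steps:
s = -9945
√(-12664 - 10888) - s = √(-12664 - 10888) - 1*(-9945) = √(-23552) + 9945 = 32*I*√23 + 9945 = 9945 + 32*I*√23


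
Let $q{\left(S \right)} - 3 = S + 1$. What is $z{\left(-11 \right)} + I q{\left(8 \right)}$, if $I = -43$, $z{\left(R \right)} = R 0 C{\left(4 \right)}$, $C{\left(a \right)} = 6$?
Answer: $-516$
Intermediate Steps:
$z{\left(R \right)} = 0$ ($z{\left(R \right)} = R 0 \cdot 6 = 0 \cdot 6 = 0$)
$q{\left(S \right)} = 4 + S$ ($q{\left(S \right)} = 3 + \left(S + 1\right) = 3 + \left(1 + S\right) = 4 + S$)
$z{\left(-11 \right)} + I q{\left(8 \right)} = 0 - 43 \left(4 + 8\right) = 0 - 516 = -516$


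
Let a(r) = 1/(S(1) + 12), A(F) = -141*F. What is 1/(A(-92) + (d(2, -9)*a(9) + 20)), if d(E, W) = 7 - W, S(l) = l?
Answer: 13/168912 ≈ 7.6963e-5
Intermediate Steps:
a(r) = 1/13 (a(r) = 1/(1 + 12) = 1/13)
1/(A(-92) + (d(2, -9)*a(9) + 20)) = 1/(-141*(-92) + ((7 - 1*(-9))*(1/13) + 20)) = 1/(12972 + ((7 + 9)*(1/13) + 20)) = 1/(12972 + (16*(1/13) + 20)) = 1/(12972 + (16/13 + 20)) = 1/(12972 + 276/13) = 1/(168912/13) = 13/168912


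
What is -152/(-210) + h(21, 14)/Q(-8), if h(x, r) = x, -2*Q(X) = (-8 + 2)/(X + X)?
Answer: -11684/105 ≈ -111.28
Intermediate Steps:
Q(X) = 3/(2*X) (Q(X) = -(-8 + 2)/(2*(X + X)) = -(-3)/(2*X) = 3/(2*X))
-152/(-210) + h(21, 14)/Q(-8) = -152/(-210) + 21/(((3/2)/(-8))) = -152*(-1/210) + 21/(((3/2)*(-⅛))) = 76/105 + 21/(-3/16) = 76/105 + 21*(-16/3) = 76/105 - 112 = -11684/105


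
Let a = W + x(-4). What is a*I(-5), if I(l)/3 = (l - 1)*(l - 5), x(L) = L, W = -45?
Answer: -8820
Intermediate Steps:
I(l) = 3*(-1 + l)*(-5 + l) (I(l) = 3*((l - 1)*(l - 5)) = 3*((-1 + l)*(-5 + l)) = 3*(-1 + l)*(-5 + l))
a = -49 (a = -45 - 4 = -49)
a*I(-5) = -49*(15 - 18*(-5) + 3*(-5)²) = -49*(15 + 90 + 3*25) = -49*(15 + 90 + 75) = -49*180 = -8820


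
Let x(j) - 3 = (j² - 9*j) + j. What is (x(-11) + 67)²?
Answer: 77841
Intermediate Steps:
x(j) = 3 + j² - 8*j (x(j) = 3 + ((j² - 9*j) + j) = 3 + (j² - 8*j) = 3 + j² - 8*j)
(x(-11) + 67)² = ((3 + (-11)² - 8*(-11)) + 67)² = ((3 + 121 + 88) + 67)² = (212 + 67)² = 279² = 77841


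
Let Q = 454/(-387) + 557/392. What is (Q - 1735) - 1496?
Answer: -490118033/151704 ≈ -3230.8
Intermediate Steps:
Q = 37591/151704 (Q = 454*(-1/387) + 557*(1/392) = -454/387 + 557/392 = 37591/151704 ≈ 0.24779)
(Q - 1735) - 1496 = (37591/151704 - 1735) - 1496 = -263168849/151704 - 1496 = -490118033/151704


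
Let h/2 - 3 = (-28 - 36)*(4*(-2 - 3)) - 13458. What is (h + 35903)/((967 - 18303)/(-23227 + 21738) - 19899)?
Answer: -17202417/29612275 ≈ -0.58092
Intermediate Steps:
h = -24350 (h = 6 + 2*((-28 - 36)*(4*(-2 - 3)) - 13458) = 6 + 2*(-256*(-5) - 13458) = 6 + 2*(-64*(-20) - 13458) = 6 + 2*(1280 - 13458) = 6 + 2*(-12178) = 6 - 24356 = -24350)
(h + 35903)/((967 - 18303)/(-23227 + 21738) - 19899) = (-24350 + 35903)/((967 - 18303)/(-23227 + 21738) - 19899) = 11553/(-17336/(-1489) - 19899) = 11553/(-17336*(-1/1489) - 19899) = 11553/(17336/1489 - 19899) = 11553/(-29612275/1489) = 11553*(-1489/29612275) = -17202417/29612275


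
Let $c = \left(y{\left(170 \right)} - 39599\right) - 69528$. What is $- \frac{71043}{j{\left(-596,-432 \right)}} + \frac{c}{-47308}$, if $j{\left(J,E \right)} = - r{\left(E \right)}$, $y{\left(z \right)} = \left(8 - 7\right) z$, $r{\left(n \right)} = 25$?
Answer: $\frac{3363626169}{1182700} \approx 2844.0$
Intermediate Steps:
$y{\left(z \right)} = z$ ($y{\left(z \right)} = 1 z = z$)
$j{\left(J,E \right)} = -25$ ($j{\left(J,E \right)} = \left(-1\right) 25 = -25$)
$c = -108957$ ($c = \left(170 - 39599\right) - 69528 = -39429 - 69528 = -108957$)
$- \frac{71043}{j{\left(-596,-432 \right)}} + \frac{c}{-47308} = - \frac{71043}{-25} - \frac{108957}{-47308} = \left(-71043\right) \left(- \frac{1}{25}\right) - - \frac{108957}{47308} = \frac{71043}{25} + \frac{108957}{47308} = \frac{3363626169}{1182700}$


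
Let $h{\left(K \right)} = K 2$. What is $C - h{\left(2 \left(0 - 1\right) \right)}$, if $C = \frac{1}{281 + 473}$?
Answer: $\frac{3017}{754} \approx 4.0013$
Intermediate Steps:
$h{\left(K \right)} = 2 K$
$C = \frac{1}{754} \approx 0.0013263$
$C - h{\left(2 \left(0 - 1\right) \right)} = \frac{1}{754} - 2 \cdot 2 \left(0 - 1\right) = \frac{1}{754} - 2 \cdot 2 \left(-1\right) = \frac{1}{754} - 2 \left(-2\right) = \frac{1}{754} - -4 = \frac{1}{754} + 4 = \frac{3017}{754}$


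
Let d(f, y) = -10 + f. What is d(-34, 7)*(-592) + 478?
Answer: 26526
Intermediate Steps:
d(-34, 7)*(-592) + 478 = (-10 - 34)*(-592) + 478 = -44*(-592) + 478 = 26048 + 478 = 26526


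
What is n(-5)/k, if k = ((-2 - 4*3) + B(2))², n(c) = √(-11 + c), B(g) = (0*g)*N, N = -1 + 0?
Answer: I/49 ≈ 0.020408*I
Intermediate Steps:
N = -1
B(g) = 0 (B(g) = (0*g)*(-1) = 0*(-1) = 0)
k = 196 (k = ((-2 - 4*3) + 0)² = ((-2 - 12) + 0)² = (-14 + 0)² = (-14)² = 196)
n(-5)/k = √(-11 - 5)/196 = √(-16)*(1/196) = (4*I)*(1/196) = I/49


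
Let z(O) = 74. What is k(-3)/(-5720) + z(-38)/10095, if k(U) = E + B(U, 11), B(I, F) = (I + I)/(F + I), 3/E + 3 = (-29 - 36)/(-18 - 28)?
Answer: 26276201/3372214560 ≈ 0.0077920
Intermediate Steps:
E = -138/73 (E = 3/(-3 + (-29 - 36)/(-18 - 28)) = 3/(-3 - 65/(-46)) = 3/(-3 - 65*(-1/46)) = 3/(-3 + 65/46) = 3/(-73/46) = 3*(-46/73) = -138/73 ≈ -1.8904)
B(I, F) = 2*I/(F + I) (B(I, F) = (2*I)/(F + I) = 2*I/(F + I))
k(U) = -138/73 + 2*U/(11 + U)
k(-3)/(-5720) + z(-38)/10095 = (2*(-759 + 4*(-3))/(73*(11 - 3)))/(-5720) + 74/10095 = ((2/73)*(-759 - 12)/8)*(-1/5720) + 74*(1/10095) = ((2/73)*(⅛)*(-771))*(-1/5720) + 74/10095 = -771/292*(-1/5720) + 74/10095 = 771/1670240 + 74/10095 = 26276201/3372214560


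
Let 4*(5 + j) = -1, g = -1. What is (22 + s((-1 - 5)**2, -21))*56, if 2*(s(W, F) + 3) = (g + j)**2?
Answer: 8631/4 ≈ 2157.8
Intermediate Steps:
j = -21/4 (j = -5 + (1/4)*(-1) = -5 - 1/4 = -21/4 ≈ -5.2500)
s(W, F) = 529/32 (s(W, F) = -3 + (-1 - 21/4)**2/2 = -3 + (-25/4)**2/2 = -3 + (1/2)*(625/16) = -3 + 625/32 = 529/32)
(22 + s((-1 - 5)**2, -21))*56 = (22 + 529/32)*56 = (1233/32)*56 = 8631/4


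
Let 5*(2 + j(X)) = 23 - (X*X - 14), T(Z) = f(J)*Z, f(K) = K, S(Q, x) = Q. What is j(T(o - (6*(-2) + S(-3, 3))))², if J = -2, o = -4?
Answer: 208849/25 ≈ 8354.0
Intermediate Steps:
T(Z) = -2*Z
j(X) = 27/5 - X²/5 (j(X) = -2 + (23 - (X*X - 14))/5 = -2 + (23 - (X² - 14))/5 = -2 + (23 - (-14 + X²))/5 = -2 + (23 + (14 - X²))/5 = -2 + (37 - X²)/5 = -2 + (37/5 - X²/5) = 27/5 - X²/5)
j(T(o - (6*(-2) + S(-3, 3))))² = (27/5 - 4*(-4 - (6*(-2) - 3))²/5)² = (27/5 - 4*(-4 - (-12 - 3))²/5)² = (27/5 - 4*(-4 - 1*(-15))²/5)² = (27/5 - 4*(-4 + 15)²/5)² = (27/5 - (-2*11)²/5)² = (27/5 - ⅕*(-22)²)² = (27/5 - ⅕*484)² = (27/5 - 484/5)² = (-457/5)² = 208849/25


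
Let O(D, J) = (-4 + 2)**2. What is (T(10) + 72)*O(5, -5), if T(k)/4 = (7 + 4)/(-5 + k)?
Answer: 1616/5 ≈ 323.20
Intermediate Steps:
T(k) = 44/(-5 + k) (T(k) = 4*((7 + 4)/(-5 + k)) = 4*(11/(-5 + k)) = 44/(-5 + k))
O(D, J) = 4 (O(D, J) = (-2)**2 = 4)
(T(10) + 72)*O(5, -5) = (44/(-5 + 10) + 72)*4 = (44/5 + 72)*4 = (404/5)*4 = 1616/5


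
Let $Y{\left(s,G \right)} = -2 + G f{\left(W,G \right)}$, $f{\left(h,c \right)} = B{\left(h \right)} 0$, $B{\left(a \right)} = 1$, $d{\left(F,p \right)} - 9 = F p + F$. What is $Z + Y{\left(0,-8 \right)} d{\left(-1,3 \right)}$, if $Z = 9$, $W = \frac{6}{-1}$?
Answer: $-1$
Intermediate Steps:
$W = -6$ ($W = 6 \left(-1\right) = -6$)
$d{\left(F,p \right)} = 9 + F + F p$ ($d{\left(F,p \right)} = 9 + \left(F p + F\right) = 9 + \left(F + F p\right) = 9 + F + F p$)
$f{\left(h,c \right)} = 0$ ($f{\left(h,c \right)} = 1 \cdot 0 = 0$)
$Y{\left(s,G \right)} = -2$ ($Y{\left(s,G \right)} = -2 + G 0 = -2 + 0 = -2$)
$Z + Y{\left(0,-8 \right)} d{\left(-1,3 \right)} = 9 - 2 \left(9 - 1 - 3\right) = 9 - 10 = -1$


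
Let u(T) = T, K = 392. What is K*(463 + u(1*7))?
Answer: 184240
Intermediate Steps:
K*(463 + u(1*7)) = 392*(463 + 1*7) = 392*(463 + 7) = 392*470 = 184240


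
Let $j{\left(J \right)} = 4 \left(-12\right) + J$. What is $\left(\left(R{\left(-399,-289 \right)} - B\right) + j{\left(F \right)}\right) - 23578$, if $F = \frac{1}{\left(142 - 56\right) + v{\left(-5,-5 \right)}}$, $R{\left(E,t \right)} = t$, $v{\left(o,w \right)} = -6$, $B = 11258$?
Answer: $- \frac{2813839}{80} \approx -35173.0$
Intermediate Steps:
$F = \frac{1}{80}$ ($F = \frac{1}{\left(142 - 56\right) - 6} = \frac{1}{86 - 6} = \frac{1}{80} \approx 0.0125$)
$j{\left(J \right)} = -48 + J$
$\left(\left(R{\left(-399,-289 \right)} - B\right) + j{\left(F \right)}\right) - 23578 = \left(\left(-289 - 11258\right) + \left(-48 + \frac{1}{80}\right)\right) - 23578 = \left(\left(-289 - 11258\right) - \frac{3839}{80}\right) + \left(-99347 + 75769\right) = \left(-11547 - \frac{3839}{80}\right) - 23578 = - \frac{927599}{80} - 23578 = - \frac{2813839}{80}$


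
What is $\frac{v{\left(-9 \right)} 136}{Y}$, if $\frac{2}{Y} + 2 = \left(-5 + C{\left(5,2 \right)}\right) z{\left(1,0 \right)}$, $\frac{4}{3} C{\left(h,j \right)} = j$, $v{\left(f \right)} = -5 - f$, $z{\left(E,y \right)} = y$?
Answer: $-544$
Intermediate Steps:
$C{\left(h,j \right)} = \frac{3 j}{4}$
$Y = -1$ ($Y = \frac{2}{-2 + \left(-5 + \frac{3}{4} \cdot 2\right) 0} = \frac{2}{-2 + \left(-5 + \frac{3}{2}\right) 0} = \frac{2}{-2 - 0} = \frac{2}{-2 + 0} = \frac{2}{-2} = 2 \left(- \frac{1}{2}\right) = -1$)
$\frac{v{\left(-9 \right)} 136}{Y} = \frac{\left(-5 - -9\right) 136}{-1} = \left(-5 + 9\right) 136 \left(-1\right) = 4 \cdot 136 \left(-1\right) = 544 \left(-1\right) = -544$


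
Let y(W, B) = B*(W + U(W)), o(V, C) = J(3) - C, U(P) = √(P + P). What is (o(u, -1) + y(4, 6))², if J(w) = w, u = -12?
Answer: 1072 + 672*√2 ≈ 2022.4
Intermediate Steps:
U(P) = √2*√P (U(P) = √(2*P) = √2*√P)
o(V, C) = 3 - C
y(W, B) = B*(W + √2*√W)
(o(u, -1) + y(4, 6))² = ((3 - 1*(-1)) + 6*(4 + √2*√4))² = ((3 + 1) + 6*(4 + √2*2))² = (4 + 6*(4 + 2*√2))² = (4 + (24 + 12*√2))² = (28 + 12*√2)²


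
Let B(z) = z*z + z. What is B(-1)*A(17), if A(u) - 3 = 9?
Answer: 0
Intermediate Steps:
B(z) = z + z² (B(z) = z² + z = z + z²)
A(u) = 12 (A(u) = 3 + 9 = 12)
B(-1)*A(17) = -(1 - 1)*12 = -1*0*12 = 0*12 = 0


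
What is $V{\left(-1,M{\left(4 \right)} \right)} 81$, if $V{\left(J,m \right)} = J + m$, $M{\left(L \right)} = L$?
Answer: $243$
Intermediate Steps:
$V{\left(-1,M{\left(4 \right)} \right)} 81 = \left(-1 + 4\right) 81 = 3 \cdot 81 = 243$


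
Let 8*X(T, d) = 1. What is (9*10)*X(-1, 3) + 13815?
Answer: 55305/4 ≈ 13826.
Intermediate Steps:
X(T, d) = ⅛ (X(T, d) = (⅛)*1 = ⅛)
(9*10)*X(-1, 3) + 13815 = (9*10)*(⅛) + 13815 = 90*(⅛) + 13815 = 45/4 + 13815 = 55305/4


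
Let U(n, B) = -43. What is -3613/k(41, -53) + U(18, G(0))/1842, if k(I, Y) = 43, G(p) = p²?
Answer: -6656995/79206 ≈ -84.047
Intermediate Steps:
-3613/k(41, -53) + U(18, G(0))/1842 = -3613/43 - 43/1842 = -6656995/79206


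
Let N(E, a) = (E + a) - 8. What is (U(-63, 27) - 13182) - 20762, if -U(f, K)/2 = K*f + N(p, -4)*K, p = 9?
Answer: -30380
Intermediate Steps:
N(E, a) = -8 + E + a
U(f, K) = 6*K - 2*K*f (U(f, K) = -2*(K*f + (-8 + 9 - 4)*K) = -2*(K*f - 3*K) = -2*(-3*K + K*f) = 6*K - 2*K*f)
(U(-63, 27) - 13182) - 20762 = (2*27*(3 - 1*(-63)) - 13182) - 20762 = (2*27*(3 + 63) - 13182) - 20762 = (2*27*66 - 13182) - 20762 = (3564 - 13182) - 20762 = -9618 - 20762 = -30380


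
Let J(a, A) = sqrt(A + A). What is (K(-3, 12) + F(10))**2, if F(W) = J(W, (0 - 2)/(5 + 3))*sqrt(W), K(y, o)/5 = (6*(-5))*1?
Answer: (150 - I*sqrt(5))**2 ≈ 22495.0 - 670.82*I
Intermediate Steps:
J(a, A) = sqrt(2)*sqrt(A) (J(a, A) = sqrt(2*A) = sqrt(2)*sqrt(A))
K(y, o) = -150 (K(y, o) = 5*((6*(-5))*1) = 5*(-30*1) = 5*(-30) = -150)
F(W) = I*sqrt(2)*sqrt(W)/2 (F(W) = (sqrt(2)*sqrt((0 - 2)/(5 + 3)))*sqrt(W) = (sqrt(2)*sqrt(-2/8))*sqrt(W) = (sqrt(2)*sqrt(-2*1/8))*sqrt(W) = (sqrt(2)*sqrt(-1/4))*sqrt(W) = (sqrt(2)*(I/2))*sqrt(W) = (I*sqrt(2)/2)*sqrt(W) = I*sqrt(2)*sqrt(W)/2)
(K(-3, 12) + F(10))**2 = (-150 + I*sqrt(2)*sqrt(10)/2)**2 = (-150 + I*sqrt(5))**2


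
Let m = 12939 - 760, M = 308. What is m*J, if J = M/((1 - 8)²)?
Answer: 535876/7 ≈ 76554.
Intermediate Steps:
m = 12179
J = 44/7 (J = 308/((1 - 8)²) = 308/((-7)²) = 308/49 = 308*(1/49) = 44/7 ≈ 6.2857)
m*J = 12179*(44/7) = 535876/7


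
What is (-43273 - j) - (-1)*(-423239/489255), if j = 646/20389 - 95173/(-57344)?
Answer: -24754937998982036719/572030495662080 ≈ -43276.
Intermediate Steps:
j = 1977526521/1169186816 (j = 646*(1/20389) - 95173*(-1/57344) = 646/20389 + 95173/57344 = 1977526521/1169186816 ≈ 1.6914)
(-43273 - j) - (-1)*(-423239/489255) = (-43273 - 1*1977526521/1169186816) - (-1)*(-423239/489255) = (-43273 - 1977526521/1169186816) - (-1)*(-423239*1/489255) = -50596198615289/1169186816 - (-1)*(-423239)/489255 = -50596198615289/1169186816 - 1*423239/489255 = -50596198615289/1169186816 - 423239/489255 = -24754937998982036719/572030495662080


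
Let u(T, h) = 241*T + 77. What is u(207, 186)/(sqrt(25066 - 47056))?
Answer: -24982*I*sqrt(21990)/10995 ≈ -336.93*I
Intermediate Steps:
u(T, h) = 77 + 241*T
u(207, 186)/(sqrt(25066 - 47056)) = (77 + 241*207)/(sqrt(25066 - 47056)) = (77 + 49887)/(sqrt(-21990)) = 49964/((I*sqrt(21990))) = 49964*(-I*sqrt(21990)/21990) = -24982*I*sqrt(21990)/10995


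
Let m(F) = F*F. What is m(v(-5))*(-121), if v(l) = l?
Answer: -3025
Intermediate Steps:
m(F) = F**2
m(v(-5))*(-121) = (-5)**2*(-121) = 25*(-121) = -3025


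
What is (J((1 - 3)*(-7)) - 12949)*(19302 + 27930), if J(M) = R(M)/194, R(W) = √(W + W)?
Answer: -611607168 + 47232*√7/97 ≈ -6.1161e+8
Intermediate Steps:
R(W) = √2*√W (R(W) = √(2*W) = √2*√W)
J(M) = √2*√M/194 (J(M) = (√2*√M)/194 = (√2*√M)*(1/194) = √2*√M/194)
(J((1 - 3)*(-7)) - 12949)*(19302 + 27930) = (√2*√((1 - 3)*(-7))/194 - 12949)*(19302 + 27930) = (√2*√(-2*(-7))/194 - 12949)*47232 = (√2*√14/194 - 12949)*47232 = (√7/97 - 12949)*47232 = (-12949 + √7/97)*47232 = -611607168 + 47232*√7/97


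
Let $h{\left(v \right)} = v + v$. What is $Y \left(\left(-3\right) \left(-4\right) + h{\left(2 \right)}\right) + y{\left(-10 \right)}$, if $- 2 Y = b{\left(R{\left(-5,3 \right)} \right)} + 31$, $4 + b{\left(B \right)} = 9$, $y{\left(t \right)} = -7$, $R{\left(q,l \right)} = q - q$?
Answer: $-295$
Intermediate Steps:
$R{\left(q,l \right)} = 0$
$b{\left(B \right)} = 5$ ($b{\left(B \right)} = -4 + 9 = 5$)
$h{\left(v \right)} = 2 v$
$Y = -18$ ($Y = - \frac{5 + 31}{2} = \left(- \frac{1}{2}\right) 36 = -18$)
$Y \left(\left(-3\right) \left(-4\right) + h{\left(2 \right)}\right) + y{\left(-10 \right)} = - 18 \left(\left(-3\right) \left(-4\right) + 2 \cdot 2\right) - 7 = - 18 \left(12 + 4\right) - 7 = \left(-18\right) 16 - 7 = -288 - 7 = -295$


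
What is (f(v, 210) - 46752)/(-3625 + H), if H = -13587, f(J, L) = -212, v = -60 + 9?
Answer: 11741/4303 ≈ 2.7286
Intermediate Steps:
v = -51
(f(v, 210) - 46752)/(-3625 + H) = (-212 - 46752)/(-3625 - 13587) = -46964/(-17212) = -46964*(-1/17212) = 11741/4303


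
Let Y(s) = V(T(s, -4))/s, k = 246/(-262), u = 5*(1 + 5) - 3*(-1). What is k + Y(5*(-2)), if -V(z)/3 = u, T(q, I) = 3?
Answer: 11739/1310 ≈ 8.9611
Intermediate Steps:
u = 33 (u = 5*6 + 3 = 30 + 3 = 33)
k = -123/131 (k = 246*(-1/262) = -123/131 ≈ -0.93893)
V(z) = -99 (V(z) = -3*33 = -99)
Y(s) = -99/s
k + Y(5*(-2)) = -123/131 - 99/(5*(-2)) = -123/131 - 99/(-10) = -123/131 - 99*(-⅒) = -123/131 + 99/10 = 11739/1310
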